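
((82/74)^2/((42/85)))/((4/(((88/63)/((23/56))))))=2.11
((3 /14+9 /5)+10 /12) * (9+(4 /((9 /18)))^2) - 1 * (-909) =117272 /105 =1116.88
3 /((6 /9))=9 /2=4.50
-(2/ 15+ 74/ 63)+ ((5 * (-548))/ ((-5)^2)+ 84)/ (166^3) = -235577252/ 180112905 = -1.31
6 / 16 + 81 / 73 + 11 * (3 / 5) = 23607 / 2920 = 8.08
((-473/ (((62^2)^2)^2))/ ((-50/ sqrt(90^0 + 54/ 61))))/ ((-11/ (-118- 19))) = 5891*sqrt(7015)/ 665937322033932800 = 0.00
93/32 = 2.91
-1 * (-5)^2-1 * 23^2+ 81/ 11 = -6013/ 11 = -546.64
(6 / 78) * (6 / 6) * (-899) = -899 / 13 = -69.15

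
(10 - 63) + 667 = 614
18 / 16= 9 / 8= 1.12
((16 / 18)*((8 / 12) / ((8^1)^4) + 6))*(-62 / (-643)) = 1142815 / 2222208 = 0.51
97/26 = 3.73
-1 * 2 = -2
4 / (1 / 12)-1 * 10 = 38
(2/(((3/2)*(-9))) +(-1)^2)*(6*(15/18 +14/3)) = 253/9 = 28.11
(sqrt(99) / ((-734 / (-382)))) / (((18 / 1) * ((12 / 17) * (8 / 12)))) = 0.61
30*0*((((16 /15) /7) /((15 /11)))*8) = 0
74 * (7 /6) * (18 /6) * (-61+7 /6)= -92981 /6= -15496.83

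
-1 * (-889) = 889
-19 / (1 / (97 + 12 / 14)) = -13015 / 7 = -1859.29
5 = 5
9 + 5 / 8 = 77 / 8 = 9.62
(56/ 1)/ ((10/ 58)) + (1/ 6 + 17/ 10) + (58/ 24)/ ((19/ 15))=74915/ 228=328.57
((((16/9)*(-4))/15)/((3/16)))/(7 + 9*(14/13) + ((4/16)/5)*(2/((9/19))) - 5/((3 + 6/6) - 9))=-26624/188523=-0.14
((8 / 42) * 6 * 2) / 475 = 16 / 3325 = 0.00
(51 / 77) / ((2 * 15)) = 17 / 770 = 0.02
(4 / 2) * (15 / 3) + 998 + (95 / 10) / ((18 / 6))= 6067 / 6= 1011.17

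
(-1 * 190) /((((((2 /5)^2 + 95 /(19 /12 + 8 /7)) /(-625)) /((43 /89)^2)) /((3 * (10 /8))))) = 9427733203125 /3174990272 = 2969.37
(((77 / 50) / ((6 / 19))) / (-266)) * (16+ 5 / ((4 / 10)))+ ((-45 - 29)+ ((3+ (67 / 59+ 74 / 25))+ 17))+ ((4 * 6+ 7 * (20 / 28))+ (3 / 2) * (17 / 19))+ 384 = 6527183 / 17936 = 363.92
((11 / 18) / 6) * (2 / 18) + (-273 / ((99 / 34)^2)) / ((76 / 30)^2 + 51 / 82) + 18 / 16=-8078928401 / 2350122984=-3.44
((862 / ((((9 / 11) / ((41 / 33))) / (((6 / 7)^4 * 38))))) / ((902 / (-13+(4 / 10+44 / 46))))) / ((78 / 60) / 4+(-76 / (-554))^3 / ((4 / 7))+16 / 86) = -7696272405575000832 / 11448892558426631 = -672.23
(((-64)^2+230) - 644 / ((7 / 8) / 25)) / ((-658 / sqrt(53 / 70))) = 7037 * sqrt(3710) / 23030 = 18.61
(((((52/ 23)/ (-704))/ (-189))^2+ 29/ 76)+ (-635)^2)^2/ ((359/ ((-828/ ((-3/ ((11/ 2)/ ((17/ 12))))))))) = 20110004003412479105945774946750156025/ 41438763342486559387312128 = 485294501604.83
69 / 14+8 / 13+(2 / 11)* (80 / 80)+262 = 535987 / 2002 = 267.73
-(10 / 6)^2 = -25 / 9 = -2.78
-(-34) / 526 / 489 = 17 / 128607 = 0.00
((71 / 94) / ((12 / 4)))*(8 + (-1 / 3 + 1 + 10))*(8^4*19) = 154714112 / 423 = 365754.40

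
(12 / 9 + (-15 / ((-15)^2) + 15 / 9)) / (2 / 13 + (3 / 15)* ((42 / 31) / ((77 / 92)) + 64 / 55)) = 487630 / 118083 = 4.13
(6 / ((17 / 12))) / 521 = 72 / 8857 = 0.01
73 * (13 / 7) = 949 / 7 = 135.57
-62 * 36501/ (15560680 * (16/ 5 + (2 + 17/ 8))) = -2263062/ 113981981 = -0.02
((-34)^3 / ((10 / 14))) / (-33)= 1667.44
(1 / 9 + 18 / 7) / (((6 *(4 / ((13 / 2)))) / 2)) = 2197 / 1512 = 1.45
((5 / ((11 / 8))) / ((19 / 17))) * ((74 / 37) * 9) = 12240 / 209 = 58.56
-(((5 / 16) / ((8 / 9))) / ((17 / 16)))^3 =-91125 / 2515456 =-0.04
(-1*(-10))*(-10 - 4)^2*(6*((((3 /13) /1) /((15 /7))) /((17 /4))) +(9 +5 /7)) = 4273696 /221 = 19337.99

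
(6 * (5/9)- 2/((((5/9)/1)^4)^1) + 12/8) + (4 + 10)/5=-13.36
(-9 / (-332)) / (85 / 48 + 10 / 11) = 1188 / 117445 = 0.01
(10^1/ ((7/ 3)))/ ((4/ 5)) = 75/ 14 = 5.36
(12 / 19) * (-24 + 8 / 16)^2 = 6627 / 19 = 348.79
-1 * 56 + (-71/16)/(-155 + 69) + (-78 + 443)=425255/1376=309.05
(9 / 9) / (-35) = -1 / 35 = -0.03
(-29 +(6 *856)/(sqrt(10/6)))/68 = -29/68 +1284 *sqrt(15)/85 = 58.08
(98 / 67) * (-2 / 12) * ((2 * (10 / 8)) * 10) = -1225 / 201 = -6.09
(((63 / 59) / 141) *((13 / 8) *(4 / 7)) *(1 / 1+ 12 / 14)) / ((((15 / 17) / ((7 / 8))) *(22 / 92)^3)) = 34955791 / 36908630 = 0.95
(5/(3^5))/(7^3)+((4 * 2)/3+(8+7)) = 1472504/83349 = 17.67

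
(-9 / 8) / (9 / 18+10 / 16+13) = -0.08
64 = 64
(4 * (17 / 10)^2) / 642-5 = -79961 / 16050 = -4.98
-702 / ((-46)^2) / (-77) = 351 / 81466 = 0.00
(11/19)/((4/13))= 143/76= 1.88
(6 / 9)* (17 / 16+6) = 113 / 24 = 4.71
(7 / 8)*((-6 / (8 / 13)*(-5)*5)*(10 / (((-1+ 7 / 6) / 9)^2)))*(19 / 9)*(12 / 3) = 52518375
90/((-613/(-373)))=33570/613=54.76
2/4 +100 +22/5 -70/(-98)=7393/70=105.61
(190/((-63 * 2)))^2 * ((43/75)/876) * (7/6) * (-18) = -15523/496692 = -0.03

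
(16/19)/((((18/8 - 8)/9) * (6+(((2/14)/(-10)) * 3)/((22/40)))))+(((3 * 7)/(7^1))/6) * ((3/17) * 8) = 68220/141151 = 0.48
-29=-29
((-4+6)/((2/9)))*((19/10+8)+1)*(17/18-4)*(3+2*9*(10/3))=-75537/4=-18884.25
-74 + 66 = -8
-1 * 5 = -5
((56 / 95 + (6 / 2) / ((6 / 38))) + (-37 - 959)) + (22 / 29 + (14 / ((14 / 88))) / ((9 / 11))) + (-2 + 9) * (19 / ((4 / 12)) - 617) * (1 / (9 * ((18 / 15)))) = -91572347 / 74385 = -1231.06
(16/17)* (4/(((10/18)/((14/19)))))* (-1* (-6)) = 29.96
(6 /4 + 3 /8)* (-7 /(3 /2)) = -35 /4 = -8.75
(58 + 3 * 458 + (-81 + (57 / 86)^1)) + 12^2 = 128627 / 86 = 1495.66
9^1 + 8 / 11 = 107 / 11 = 9.73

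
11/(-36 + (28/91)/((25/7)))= -3575/11672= -0.31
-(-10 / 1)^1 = 10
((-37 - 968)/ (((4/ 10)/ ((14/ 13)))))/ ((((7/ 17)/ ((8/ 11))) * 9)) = -227800/ 429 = -531.00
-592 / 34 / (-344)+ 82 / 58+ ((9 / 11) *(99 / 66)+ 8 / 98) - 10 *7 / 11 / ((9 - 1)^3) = 734175273 / 265920256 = 2.76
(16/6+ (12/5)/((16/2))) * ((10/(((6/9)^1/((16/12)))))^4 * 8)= 11392000/3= 3797333.33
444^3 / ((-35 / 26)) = -2275737984 / 35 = -65021085.26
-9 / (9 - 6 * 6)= 1 / 3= 0.33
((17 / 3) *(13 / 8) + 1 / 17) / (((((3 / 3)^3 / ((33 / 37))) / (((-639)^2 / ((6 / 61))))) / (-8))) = -345310400457 / 1258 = -274491574.29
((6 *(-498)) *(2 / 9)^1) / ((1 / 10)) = -6640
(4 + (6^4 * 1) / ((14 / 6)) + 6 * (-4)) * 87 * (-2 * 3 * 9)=-17608104 / 7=-2515443.43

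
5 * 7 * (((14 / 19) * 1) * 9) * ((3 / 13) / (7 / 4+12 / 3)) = 52920 / 5681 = 9.32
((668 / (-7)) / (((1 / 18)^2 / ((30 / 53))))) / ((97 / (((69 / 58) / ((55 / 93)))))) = -4166532432 / 11479853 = -362.94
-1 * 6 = -6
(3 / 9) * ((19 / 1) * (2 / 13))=38 / 39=0.97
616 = 616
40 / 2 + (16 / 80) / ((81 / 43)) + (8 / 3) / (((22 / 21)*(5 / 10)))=112253 / 4455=25.20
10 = 10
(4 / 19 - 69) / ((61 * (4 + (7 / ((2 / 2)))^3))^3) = -1307 / 180190350624797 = -0.00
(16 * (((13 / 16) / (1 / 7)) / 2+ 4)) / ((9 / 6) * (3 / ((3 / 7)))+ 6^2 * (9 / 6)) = 73 / 43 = 1.70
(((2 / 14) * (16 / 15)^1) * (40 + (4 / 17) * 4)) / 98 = 1856 / 29155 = 0.06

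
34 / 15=2.27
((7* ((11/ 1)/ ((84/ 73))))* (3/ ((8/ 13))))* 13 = 135707/ 32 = 4240.84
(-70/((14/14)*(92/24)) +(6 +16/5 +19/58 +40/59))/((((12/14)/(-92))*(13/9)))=66570189/111215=598.57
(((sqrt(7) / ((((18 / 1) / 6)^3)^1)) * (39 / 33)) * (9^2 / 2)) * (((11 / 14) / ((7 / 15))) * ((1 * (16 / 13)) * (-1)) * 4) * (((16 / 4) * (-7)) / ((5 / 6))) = 3456 * sqrt(7) / 7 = 1306.25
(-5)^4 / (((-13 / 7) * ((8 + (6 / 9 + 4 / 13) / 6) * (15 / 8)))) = -4200 / 191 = -21.99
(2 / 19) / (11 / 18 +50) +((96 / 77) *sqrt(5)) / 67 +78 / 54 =96 *sqrt(5) / 5159 +225341 / 155781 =1.49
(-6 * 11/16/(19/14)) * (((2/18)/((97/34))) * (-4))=2618/5529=0.47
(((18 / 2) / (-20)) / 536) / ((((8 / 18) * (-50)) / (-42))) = -1701 / 1072000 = -0.00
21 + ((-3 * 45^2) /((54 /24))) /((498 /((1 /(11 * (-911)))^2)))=175032828213 /8334896603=21.00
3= 3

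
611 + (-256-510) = -155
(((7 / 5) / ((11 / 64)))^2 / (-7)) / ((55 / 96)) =-2752512 / 166375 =-16.54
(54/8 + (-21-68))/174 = -329/696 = -0.47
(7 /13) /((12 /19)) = 133 /156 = 0.85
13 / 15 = 0.87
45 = 45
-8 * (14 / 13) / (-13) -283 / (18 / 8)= -190300 / 1521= -125.12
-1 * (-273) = 273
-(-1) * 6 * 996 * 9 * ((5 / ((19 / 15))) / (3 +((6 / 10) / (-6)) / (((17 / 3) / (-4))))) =38097000 / 551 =69141.56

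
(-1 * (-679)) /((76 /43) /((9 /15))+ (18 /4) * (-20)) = -87591 /11230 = -7.80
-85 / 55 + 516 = 514.45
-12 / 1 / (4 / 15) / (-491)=0.09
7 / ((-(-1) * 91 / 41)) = 41 / 13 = 3.15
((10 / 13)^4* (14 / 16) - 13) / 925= -0.01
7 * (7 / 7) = 7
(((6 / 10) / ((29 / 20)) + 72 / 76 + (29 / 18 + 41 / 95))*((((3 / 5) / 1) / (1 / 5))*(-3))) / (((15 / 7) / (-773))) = 913360567 / 82650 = 11050.94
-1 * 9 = -9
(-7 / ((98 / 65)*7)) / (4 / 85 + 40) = -5525 / 333592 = -0.02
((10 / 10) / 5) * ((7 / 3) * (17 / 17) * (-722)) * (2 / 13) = -51.84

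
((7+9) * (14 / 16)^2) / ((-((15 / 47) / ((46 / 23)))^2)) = -481.07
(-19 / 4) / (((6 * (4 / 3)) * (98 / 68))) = -323 / 784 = -0.41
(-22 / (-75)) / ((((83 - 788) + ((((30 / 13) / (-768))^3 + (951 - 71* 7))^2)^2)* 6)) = 0.00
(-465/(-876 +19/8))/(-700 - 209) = -1240/2117667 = -0.00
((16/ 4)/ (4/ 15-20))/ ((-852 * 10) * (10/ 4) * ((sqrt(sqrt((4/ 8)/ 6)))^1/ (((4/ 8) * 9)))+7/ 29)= 36256815/ 532006694821085556825218+59248239750 * sqrt(2) * 3^(3/ 4)/ 266003347410542778412609+1161829768050000 * sqrt(3)/ 266003347410542778412609+11391464249595000000 * sqrt(2) * 3^(1/ 4)/ 266003347410542778412609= 0.00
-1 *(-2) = 2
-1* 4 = -4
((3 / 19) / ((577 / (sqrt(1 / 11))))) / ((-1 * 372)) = -sqrt(11) / 14953532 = -0.00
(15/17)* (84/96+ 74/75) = 1117/680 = 1.64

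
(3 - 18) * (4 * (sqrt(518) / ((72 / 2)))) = -5 * sqrt(518) / 3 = -37.93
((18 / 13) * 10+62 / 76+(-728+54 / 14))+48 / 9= -7304827 / 10374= -704.15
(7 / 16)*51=357 / 16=22.31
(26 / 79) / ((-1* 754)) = -1 / 2291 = -0.00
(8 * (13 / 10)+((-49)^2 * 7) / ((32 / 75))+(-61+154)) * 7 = 44234183 / 160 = 276463.64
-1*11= -11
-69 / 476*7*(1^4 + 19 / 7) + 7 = 769 / 238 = 3.23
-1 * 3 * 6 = -18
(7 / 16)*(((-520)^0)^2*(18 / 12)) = 0.66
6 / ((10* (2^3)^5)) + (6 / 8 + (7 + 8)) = 2580483 / 163840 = 15.75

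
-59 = -59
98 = 98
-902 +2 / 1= -900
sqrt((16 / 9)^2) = 16 / 9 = 1.78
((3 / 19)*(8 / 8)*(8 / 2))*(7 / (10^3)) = 21 / 4750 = 0.00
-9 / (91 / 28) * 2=-72 / 13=-5.54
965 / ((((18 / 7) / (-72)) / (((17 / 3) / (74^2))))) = -114835 / 4107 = -27.96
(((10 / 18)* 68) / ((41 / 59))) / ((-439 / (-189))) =421260 / 17999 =23.40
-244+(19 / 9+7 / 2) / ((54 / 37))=-233431 / 972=-240.16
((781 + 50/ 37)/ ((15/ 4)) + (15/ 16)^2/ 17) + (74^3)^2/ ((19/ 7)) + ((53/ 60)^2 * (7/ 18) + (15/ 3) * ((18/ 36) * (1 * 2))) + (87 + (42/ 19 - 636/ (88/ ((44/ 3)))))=374803810987057982719/ 6195398400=60497128156.77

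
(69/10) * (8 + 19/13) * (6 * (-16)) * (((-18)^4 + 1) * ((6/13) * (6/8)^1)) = -192442996584/845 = -227743191.22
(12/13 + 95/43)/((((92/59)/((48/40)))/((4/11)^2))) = 2479416/7778485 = 0.32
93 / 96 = 31 / 32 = 0.97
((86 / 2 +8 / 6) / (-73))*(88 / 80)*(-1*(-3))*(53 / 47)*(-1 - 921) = 35745479 / 17155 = 2083.68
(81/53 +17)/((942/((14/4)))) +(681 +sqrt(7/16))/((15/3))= 136.40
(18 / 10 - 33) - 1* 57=-441 / 5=-88.20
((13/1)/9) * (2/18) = 13/81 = 0.16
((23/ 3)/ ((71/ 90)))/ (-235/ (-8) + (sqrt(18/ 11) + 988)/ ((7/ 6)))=2979469680/ 268637556547 - 794880 * sqrt(22)/ 268637556547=0.01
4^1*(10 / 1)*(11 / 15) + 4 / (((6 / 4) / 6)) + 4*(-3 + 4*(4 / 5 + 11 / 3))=104.80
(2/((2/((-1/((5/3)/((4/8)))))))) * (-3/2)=9/20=0.45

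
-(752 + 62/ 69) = -51950/ 69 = -752.90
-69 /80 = -0.86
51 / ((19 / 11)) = 561 / 19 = 29.53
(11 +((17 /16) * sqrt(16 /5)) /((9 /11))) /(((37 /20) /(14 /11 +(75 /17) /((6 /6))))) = 1063 * sqrt(5) /333 +21260 /629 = 40.94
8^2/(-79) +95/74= 2769/5846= 0.47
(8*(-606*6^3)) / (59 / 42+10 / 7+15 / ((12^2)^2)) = -7238025216 / 19589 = -369494.37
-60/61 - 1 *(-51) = 3051/61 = 50.02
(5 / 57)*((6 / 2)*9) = 45 / 19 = 2.37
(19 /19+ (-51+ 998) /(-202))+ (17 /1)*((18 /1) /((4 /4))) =61067 /202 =302.31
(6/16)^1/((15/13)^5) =0.18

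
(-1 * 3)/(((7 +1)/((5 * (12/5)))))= -9/2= -4.50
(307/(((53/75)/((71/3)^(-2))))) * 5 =3.88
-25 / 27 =-0.93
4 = 4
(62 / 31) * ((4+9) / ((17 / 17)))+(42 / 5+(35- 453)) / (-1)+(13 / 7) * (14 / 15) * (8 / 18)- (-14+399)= 1387 / 27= 51.37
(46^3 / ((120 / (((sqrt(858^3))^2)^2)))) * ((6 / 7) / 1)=9708166828907502823296 / 35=277376195111642937808.46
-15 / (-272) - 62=-16849 / 272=-61.94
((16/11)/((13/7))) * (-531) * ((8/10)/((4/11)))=-59472/65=-914.95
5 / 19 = 0.26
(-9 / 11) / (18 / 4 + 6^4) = -2 / 3179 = -0.00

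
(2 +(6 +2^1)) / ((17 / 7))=70 / 17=4.12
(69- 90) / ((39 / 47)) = -329 / 13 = -25.31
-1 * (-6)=6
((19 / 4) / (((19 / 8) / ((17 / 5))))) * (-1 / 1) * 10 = -68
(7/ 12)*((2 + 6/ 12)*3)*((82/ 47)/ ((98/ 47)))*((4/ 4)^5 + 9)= 1025/ 28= 36.61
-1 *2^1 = -2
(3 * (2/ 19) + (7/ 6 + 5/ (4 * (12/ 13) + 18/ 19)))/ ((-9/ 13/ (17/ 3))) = -6159712/ 293949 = -20.96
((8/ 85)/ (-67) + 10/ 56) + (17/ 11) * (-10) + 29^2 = 1448367021/ 1754060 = 825.72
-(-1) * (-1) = -1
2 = 2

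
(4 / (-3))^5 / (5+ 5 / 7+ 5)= -7168 / 18225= -0.39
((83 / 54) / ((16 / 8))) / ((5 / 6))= 83 / 90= 0.92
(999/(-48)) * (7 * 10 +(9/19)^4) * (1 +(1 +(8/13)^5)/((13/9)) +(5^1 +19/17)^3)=-336357.45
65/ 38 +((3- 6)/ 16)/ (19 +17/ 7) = 25867/ 15200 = 1.70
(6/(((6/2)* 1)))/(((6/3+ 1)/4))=8/3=2.67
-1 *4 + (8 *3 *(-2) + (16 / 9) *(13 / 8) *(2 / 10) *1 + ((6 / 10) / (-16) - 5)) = -40651 / 720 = -56.46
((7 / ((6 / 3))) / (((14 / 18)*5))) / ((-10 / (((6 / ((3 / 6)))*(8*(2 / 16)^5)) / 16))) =-27 / 1638400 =-0.00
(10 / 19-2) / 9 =-28 / 171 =-0.16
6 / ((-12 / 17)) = -17 / 2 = -8.50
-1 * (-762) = 762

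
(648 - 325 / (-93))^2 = 3671026921 / 8649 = 424445.24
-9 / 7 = -1.29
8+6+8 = 22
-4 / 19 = -0.21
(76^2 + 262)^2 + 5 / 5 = 36457445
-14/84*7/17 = -7/102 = -0.07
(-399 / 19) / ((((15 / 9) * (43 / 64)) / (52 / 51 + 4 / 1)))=-94.14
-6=-6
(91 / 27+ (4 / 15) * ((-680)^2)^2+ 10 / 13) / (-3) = -20012967937453 / 1053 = -19005667556.94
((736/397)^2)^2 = 293434556416/24840596881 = 11.81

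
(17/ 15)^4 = 83521/ 50625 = 1.65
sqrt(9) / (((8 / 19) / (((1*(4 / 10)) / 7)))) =57 / 140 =0.41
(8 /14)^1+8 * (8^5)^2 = 60129542148 /7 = 8589934592.57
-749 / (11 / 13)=-9737 / 11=-885.18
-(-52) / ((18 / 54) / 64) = 9984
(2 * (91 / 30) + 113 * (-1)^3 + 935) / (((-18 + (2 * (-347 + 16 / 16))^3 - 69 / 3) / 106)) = -1316626 / 4970608935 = -0.00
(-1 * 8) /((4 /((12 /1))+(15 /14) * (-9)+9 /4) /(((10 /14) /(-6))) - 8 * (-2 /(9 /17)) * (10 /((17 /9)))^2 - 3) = -1360 /153571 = -0.01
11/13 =0.85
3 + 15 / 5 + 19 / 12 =91 / 12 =7.58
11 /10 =1.10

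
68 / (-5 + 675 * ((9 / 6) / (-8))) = -1088 / 2105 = -0.52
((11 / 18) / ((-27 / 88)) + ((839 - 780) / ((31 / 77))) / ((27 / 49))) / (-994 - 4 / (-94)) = -93457573 / 351911628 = -0.27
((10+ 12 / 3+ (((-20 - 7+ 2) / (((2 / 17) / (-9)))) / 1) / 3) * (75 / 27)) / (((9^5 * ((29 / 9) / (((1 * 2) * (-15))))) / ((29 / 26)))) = -162875 / 511758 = -0.32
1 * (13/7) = 13/7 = 1.86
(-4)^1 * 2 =-8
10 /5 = 2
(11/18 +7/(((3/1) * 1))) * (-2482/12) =-65773/108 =-609.01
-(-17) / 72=0.24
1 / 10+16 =161 / 10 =16.10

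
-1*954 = -954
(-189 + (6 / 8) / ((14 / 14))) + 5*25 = -253 / 4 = -63.25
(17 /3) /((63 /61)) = 1037 /189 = 5.49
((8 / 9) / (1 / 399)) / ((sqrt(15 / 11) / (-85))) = -18088 * sqrt(165) / 9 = -25816.06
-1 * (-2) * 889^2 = 1580642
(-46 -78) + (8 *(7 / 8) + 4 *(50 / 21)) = -2257 / 21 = -107.48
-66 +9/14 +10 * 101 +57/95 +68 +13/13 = 70997/70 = 1014.24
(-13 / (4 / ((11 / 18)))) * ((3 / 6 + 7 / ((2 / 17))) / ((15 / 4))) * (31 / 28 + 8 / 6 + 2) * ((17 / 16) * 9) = -906763 / 672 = -1349.35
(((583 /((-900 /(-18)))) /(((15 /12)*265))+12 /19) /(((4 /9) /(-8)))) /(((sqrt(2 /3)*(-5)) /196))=13967352*sqrt(6) /59375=576.22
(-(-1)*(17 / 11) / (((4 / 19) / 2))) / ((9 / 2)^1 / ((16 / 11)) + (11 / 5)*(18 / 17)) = 439280 / 162261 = 2.71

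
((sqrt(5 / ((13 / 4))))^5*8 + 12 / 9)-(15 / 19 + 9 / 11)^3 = -77281852 / 27387987 + 6400*sqrt(65) / 2197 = 20.66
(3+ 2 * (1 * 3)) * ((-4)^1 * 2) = -72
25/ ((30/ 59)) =295/ 6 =49.17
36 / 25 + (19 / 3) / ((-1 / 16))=-7492 / 75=-99.89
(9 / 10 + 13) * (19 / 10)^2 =50179 / 1000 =50.18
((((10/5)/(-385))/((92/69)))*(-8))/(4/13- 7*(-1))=156/36575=0.00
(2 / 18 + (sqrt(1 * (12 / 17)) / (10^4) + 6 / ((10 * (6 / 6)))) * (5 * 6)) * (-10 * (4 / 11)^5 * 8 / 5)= -2670592 / 1449459 - 12288 * sqrt(51) / 342233375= -1.84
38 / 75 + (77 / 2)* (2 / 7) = 863 / 75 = 11.51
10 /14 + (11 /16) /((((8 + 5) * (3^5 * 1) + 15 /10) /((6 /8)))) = 48171 /67424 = 0.71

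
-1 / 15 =-0.07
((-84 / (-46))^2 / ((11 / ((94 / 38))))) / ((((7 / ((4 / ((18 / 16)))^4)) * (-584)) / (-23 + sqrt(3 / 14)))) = 172490752 / 255814119 - 12320768 * sqrt(42) / 5883724737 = 0.66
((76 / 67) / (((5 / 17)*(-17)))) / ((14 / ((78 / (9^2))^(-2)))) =-0.02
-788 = -788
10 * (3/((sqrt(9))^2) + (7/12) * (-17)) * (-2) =575/3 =191.67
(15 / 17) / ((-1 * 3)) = -5 / 17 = -0.29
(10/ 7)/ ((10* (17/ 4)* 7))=4/ 833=0.00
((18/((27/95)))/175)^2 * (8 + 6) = 2888/1575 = 1.83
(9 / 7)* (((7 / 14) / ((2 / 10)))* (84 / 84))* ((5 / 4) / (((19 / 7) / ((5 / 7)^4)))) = 140625 / 364952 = 0.39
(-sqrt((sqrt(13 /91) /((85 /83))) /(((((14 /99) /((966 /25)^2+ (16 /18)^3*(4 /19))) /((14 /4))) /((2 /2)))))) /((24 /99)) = -11*sqrt(16487843595245)*7^(3 /4) /399000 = -481.75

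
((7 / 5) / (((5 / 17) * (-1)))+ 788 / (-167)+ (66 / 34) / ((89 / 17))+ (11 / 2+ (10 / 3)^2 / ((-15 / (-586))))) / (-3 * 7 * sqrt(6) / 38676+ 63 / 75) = 695952686437525 * sqrt(6) / 2100972174780591+ 358888881342102892 / 700324058260197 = 513.27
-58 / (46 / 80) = -2320 / 23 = -100.87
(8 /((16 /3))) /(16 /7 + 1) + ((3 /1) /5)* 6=933 /230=4.06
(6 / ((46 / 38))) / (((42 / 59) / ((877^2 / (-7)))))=-862193609 / 1127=-765034.26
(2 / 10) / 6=0.03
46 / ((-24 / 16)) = -92 / 3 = -30.67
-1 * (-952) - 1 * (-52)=1004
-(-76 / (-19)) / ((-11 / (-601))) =-2404 / 11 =-218.55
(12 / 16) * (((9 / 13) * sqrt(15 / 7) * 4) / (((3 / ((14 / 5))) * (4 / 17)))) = 153 * sqrt(105) / 130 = 12.06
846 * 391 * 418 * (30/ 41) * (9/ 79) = 37332507960/ 3239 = 11525936.39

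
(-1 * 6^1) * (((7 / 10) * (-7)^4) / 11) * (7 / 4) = -352947 / 220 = -1604.30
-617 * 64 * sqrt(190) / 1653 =-39488 * sqrt(190) / 1653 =-329.28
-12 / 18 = -2 / 3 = -0.67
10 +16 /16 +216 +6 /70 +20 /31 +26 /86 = 10638889 /46655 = 228.03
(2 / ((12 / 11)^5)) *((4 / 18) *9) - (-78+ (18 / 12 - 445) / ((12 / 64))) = 152155931 / 62208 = 2445.92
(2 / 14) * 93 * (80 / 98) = 3720 / 343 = 10.85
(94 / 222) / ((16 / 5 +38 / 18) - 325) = -705 / 532282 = -0.00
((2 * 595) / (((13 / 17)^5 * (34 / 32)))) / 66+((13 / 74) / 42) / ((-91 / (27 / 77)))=40363457593969 / 621994489116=64.89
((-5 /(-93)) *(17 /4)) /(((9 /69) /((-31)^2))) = 60605 /36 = 1683.47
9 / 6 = 3 / 2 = 1.50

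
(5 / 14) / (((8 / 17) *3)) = 85 / 336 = 0.25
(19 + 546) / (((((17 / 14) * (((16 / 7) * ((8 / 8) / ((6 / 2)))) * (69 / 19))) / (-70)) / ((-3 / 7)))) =7890225 / 1564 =5044.90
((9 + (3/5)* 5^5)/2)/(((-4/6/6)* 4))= -4239/2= -2119.50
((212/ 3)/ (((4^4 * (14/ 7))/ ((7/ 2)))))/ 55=371/ 42240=0.01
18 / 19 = 0.95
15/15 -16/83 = 67/83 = 0.81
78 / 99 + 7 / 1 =257 / 33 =7.79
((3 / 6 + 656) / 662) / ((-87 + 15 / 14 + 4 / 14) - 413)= -707 / 355494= -0.00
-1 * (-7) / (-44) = -7 / 44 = -0.16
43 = 43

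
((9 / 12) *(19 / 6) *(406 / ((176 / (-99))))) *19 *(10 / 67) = -3297735 / 2144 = -1538.12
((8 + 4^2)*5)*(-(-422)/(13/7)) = 354480/13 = 27267.69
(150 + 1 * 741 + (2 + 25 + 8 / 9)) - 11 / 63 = 6431 / 7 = 918.71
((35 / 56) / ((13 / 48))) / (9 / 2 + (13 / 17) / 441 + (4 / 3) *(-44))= -449820 / 10557937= -0.04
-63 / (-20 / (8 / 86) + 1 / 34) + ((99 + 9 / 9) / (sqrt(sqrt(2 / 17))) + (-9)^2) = 594171 / 7309 + 50 * 17^(1 / 4) * 2^(3 / 4) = 252.04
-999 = -999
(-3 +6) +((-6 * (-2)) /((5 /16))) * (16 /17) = 3327 /85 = 39.14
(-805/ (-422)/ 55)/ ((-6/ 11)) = -161/ 2532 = -0.06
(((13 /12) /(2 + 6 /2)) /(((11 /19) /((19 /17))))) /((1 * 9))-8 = -803147 /100980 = -7.95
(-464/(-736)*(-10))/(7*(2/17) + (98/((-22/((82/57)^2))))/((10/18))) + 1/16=0.46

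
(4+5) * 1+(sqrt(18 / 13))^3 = 54 * sqrt(26) / 169+9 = 10.63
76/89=0.85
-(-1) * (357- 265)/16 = 23/4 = 5.75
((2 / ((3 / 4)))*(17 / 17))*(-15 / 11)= -40 / 11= -3.64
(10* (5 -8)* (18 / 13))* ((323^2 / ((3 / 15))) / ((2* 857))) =-140844150 / 11141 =-12641.97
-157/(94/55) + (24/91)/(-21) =-5501247/59878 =-91.87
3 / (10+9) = 3 / 19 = 0.16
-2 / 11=-0.18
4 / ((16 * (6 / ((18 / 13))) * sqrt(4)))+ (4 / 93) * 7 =3191 / 9672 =0.33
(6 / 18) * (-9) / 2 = -3 / 2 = -1.50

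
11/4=2.75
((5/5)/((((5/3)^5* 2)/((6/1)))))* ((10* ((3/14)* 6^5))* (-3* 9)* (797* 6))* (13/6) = -4757408813664/4375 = -1087407728.84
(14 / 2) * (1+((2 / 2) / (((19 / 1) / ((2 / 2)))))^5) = 17332700 / 2476099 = 7.00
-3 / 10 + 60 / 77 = 369 / 770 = 0.48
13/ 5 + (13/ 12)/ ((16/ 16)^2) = 221/ 60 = 3.68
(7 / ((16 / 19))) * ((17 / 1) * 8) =2261 / 2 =1130.50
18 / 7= 2.57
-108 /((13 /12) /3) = -3888 /13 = -299.08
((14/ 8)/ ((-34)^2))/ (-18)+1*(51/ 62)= 2122199/ 2580192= 0.82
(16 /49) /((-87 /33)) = -176 /1421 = -0.12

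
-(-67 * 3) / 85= 201 / 85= 2.36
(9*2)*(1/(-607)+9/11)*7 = 686952/6677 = 102.88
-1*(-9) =9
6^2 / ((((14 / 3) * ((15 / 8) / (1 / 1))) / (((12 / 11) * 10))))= 44.88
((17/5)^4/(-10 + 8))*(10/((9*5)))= -83521/5625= -14.85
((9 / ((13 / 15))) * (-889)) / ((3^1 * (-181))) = 40005 / 2353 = 17.00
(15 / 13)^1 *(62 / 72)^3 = 148955 / 202176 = 0.74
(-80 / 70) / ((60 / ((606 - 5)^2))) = -722402 / 105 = -6880.02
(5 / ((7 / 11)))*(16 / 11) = 80 / 7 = 11.43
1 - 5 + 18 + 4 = 18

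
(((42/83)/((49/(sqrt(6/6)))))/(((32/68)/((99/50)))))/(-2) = -5049/232400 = -0.02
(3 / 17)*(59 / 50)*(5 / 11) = 177 / 1870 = 0.09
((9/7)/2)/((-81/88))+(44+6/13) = 35842/819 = 43.76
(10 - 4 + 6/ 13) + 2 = 8.46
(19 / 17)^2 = 361 / 289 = 1.25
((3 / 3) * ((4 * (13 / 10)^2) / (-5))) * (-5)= 169 / 25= 6.76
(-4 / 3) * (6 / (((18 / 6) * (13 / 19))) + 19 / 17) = -3572 / 663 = -5.39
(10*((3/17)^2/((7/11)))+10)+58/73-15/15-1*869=-126814336/147679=-858.72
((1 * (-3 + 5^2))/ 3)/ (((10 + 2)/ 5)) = 55/ 18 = 3.06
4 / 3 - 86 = -84.67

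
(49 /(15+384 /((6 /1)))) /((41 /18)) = 882 /3239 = 0.27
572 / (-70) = -286 / 35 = -8.17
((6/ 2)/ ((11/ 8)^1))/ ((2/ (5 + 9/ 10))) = 354/ 55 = 6.44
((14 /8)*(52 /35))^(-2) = 25 /169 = 0.15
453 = 453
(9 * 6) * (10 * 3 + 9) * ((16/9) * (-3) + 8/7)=-61776/7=-8825.14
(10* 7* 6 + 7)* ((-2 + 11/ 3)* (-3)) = -2135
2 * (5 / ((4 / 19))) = 95 / 2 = 47.50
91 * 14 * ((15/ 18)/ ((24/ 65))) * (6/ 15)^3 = 8281/ 45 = 184.02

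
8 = 8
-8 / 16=-1 / 2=-0.50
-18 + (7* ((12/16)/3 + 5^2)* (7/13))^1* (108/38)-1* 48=101019/494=204.49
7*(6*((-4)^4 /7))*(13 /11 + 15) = 273408 /11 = 24855.27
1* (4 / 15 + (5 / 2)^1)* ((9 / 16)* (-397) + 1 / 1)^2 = 1050136667 / 7680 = 136736.55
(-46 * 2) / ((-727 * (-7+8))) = 92 / 727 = 0.13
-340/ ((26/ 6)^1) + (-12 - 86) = -2294/ 13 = -176.46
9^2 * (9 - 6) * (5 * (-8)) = -9720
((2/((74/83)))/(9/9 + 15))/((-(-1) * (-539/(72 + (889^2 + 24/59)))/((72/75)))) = -11611669539/58831850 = -197.37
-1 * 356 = -356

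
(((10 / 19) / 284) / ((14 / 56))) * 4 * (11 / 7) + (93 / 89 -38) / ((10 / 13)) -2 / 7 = -48.28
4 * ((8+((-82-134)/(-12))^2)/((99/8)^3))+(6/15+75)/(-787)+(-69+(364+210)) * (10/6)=3215899604312/3818126565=842.27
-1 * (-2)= 2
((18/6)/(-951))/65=-1/20605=-0.00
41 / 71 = 0.58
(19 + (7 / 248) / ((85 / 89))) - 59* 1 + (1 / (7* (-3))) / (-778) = -6883000973 / 172202520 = -39.97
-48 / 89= -0.54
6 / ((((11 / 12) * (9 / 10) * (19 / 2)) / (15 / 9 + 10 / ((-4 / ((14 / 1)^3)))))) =-3292000 / 627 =-5250.40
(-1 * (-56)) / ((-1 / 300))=-16800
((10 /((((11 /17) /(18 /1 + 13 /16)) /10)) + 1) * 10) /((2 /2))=639845 /22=29083.86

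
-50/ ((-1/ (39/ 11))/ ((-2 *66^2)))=-1544400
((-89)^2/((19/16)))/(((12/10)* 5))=63368/57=1111.72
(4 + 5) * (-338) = -3042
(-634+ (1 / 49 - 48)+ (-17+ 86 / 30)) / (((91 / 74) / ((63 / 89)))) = -400.70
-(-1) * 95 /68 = 95 /68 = 1.40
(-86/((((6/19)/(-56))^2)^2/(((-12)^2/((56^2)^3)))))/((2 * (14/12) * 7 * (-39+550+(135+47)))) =-5603803/159733728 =-0.04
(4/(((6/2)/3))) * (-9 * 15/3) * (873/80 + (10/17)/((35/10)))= -949383/476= -1994.50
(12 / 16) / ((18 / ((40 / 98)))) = 5 / 294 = 0.02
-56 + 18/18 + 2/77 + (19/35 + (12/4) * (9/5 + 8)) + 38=4993/385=12.97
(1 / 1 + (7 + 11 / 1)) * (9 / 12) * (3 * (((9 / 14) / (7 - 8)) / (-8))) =3.44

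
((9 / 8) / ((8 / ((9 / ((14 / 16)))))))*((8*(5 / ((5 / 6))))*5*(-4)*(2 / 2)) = -9720 / 7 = -1388.57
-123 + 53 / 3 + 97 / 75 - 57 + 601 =10999 / 25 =439.96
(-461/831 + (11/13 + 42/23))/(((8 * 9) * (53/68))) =4472105/118519713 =0.04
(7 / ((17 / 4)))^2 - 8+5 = -83 / 289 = -0.29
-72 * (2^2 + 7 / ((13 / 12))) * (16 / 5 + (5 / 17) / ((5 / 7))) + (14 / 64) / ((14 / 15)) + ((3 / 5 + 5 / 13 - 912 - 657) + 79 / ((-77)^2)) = -105768388953 / 24664640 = -4288.26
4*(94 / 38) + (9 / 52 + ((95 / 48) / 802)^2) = 3685221537463 / 366039677952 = 10.07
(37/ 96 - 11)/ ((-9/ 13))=13247/ 864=15.33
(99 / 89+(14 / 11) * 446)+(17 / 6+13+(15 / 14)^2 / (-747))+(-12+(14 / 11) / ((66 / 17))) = 100367865397 / 175190092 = 572.91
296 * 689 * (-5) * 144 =-146839680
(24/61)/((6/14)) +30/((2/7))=6461/61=105.92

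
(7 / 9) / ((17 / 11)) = 77 / 153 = 0.50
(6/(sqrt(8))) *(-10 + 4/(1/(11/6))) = -4 *sqrt(2) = -5.66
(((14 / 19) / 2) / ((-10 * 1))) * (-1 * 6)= 21 / 95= 0.22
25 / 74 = 0.34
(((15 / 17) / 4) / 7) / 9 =5 / 1428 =0.00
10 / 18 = 5 / 9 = 0.56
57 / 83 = 0.69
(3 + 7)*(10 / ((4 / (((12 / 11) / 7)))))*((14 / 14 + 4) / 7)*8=12000 / 539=22.26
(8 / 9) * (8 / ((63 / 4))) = 256 / 567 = 0.45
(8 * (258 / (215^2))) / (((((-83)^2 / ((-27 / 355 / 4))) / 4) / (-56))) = 72576 / 2629014625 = 0.00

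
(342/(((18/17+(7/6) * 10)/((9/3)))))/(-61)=-52326/39589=-1.32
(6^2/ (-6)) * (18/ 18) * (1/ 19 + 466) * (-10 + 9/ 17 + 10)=-1480.40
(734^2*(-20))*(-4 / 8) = 5387560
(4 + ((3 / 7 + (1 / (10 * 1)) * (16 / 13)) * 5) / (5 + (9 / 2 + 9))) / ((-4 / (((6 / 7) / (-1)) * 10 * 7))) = 209550 / 3367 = 62.24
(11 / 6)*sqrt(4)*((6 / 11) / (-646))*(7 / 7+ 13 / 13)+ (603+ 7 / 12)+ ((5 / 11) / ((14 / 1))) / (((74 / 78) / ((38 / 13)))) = 6666240445 / 11042724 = 603.68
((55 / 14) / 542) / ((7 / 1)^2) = 55 / 371812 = 0.00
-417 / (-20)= 417 / 20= 20.85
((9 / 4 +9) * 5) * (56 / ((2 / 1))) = 1575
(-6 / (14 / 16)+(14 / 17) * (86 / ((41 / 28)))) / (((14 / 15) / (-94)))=-4180.66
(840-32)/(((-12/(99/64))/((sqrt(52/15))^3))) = -14443*sqrt(195)/300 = -672.29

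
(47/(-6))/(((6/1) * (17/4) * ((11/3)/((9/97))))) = -141/18139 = -0.01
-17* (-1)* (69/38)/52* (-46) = -27.31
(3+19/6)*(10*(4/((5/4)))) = 592/3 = 197.33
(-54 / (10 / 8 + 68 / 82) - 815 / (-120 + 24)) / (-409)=572261 / 13389024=0.04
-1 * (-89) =89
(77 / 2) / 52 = 77 / 104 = 0.74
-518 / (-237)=518 / 237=2.19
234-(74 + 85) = 75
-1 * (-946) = 946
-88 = -88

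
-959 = -959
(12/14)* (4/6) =0.57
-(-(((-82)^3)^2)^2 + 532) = 92420056270299898187244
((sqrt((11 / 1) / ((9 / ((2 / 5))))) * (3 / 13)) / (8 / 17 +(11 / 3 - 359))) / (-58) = 51 * sqrt(110) / 68229460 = 0.00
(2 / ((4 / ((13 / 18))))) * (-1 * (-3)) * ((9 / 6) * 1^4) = 13 / 8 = 1.62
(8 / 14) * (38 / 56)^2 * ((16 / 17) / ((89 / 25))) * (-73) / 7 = -2635300 / 3632713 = -0.73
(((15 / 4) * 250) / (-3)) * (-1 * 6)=1875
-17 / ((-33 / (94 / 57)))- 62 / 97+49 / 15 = 3.48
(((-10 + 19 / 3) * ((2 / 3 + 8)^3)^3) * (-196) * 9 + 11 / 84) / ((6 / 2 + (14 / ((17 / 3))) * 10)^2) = 94725032368717248025 / 40753966428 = 2324314432.95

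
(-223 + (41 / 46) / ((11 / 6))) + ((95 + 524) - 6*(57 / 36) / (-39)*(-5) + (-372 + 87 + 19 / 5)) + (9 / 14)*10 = 83225927 / 690690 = 120.50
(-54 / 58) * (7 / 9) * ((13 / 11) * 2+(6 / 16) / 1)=-1.98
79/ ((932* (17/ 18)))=711/ 7922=0.09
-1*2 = -2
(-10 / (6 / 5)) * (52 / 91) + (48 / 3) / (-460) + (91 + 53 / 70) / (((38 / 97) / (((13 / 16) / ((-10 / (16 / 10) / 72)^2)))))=25250.73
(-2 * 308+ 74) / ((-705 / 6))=1084 / 235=4.61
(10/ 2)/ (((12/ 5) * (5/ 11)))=55/ 12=4.58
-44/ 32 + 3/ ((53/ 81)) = 1361/ 424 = 3.21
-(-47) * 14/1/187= 658/187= 3.52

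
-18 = -18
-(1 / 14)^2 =-1 / 196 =-0.01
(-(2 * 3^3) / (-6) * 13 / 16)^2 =13689 / 256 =53.47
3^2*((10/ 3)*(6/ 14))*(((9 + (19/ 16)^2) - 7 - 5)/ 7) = -18315/ 6272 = -2.92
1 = 1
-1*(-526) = 526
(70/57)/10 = 7/57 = 0.12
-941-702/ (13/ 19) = -1967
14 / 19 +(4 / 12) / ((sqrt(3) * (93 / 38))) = 38 * sqrt(3) / 837 +14 / 19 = 0.82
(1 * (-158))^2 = 24964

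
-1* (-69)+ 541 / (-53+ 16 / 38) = 58652 / 999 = 58.71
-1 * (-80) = 80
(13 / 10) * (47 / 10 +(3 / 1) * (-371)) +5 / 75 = -432217 / 300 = -1440.72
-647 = -647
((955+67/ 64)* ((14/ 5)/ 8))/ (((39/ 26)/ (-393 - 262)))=-56108479/ 384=-146115.83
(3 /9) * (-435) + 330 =185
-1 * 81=-81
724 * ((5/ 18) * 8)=14480/ 9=1608.89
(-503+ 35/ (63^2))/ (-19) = 285196/ 10773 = 26.47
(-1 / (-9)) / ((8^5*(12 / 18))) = 0.00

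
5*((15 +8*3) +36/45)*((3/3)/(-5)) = -39.80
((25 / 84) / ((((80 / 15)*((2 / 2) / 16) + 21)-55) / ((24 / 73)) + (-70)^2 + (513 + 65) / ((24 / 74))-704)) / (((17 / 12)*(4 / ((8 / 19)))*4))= 180 / 191305471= 0.00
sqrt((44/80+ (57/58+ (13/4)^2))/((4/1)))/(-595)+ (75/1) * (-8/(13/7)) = -4200/13- sqrt(4068845)/690200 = -323.08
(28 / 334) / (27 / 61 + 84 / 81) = 23058 / 406979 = 0.06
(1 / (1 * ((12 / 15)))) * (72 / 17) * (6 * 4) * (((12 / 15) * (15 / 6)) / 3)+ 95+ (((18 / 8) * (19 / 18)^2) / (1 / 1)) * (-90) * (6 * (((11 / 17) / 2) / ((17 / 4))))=44305 / 578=76.65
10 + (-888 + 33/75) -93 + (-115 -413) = -37464/25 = -1498.56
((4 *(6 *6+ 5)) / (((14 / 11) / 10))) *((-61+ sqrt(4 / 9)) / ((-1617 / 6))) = 296840 / 1029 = 288.47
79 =79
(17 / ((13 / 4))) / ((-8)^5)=-17 / 106496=-0.00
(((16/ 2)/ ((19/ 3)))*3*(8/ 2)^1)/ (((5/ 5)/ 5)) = 75.79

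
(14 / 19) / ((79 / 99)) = 1386 / 1501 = 0.92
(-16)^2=256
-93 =-93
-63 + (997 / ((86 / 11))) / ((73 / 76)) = 218989 / 3139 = 69.76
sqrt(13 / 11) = sqrt(143) / 11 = 1.09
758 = 758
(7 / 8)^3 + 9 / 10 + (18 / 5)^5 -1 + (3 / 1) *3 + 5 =990770691 / 1600000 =619.23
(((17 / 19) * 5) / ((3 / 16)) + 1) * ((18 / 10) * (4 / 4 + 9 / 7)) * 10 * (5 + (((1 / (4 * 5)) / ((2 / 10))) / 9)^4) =11900080777 / 2326968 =5113.99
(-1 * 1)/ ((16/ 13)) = -13/ 16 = -0.81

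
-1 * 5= -5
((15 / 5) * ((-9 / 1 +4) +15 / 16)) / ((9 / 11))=-715 / 48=-14.90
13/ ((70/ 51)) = 663/ 70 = 9.47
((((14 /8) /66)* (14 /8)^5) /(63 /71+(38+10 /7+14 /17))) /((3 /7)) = 6958114807 /281895837696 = 0.02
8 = 8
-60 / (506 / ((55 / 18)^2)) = -1375 / 1242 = -1.11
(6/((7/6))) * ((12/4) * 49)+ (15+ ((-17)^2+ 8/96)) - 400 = 7921/12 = 660.08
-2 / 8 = -0.25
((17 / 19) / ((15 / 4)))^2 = 4624 / 81225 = 0.06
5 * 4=20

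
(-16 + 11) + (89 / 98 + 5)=0.91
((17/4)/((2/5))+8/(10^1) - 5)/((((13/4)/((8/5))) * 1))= 1028/325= 3.16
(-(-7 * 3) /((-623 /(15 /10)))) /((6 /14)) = -21 /178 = -0.12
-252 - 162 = -414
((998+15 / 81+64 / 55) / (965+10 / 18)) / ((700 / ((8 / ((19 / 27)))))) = 0.02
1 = 1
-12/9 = -4/3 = -1.33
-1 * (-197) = 197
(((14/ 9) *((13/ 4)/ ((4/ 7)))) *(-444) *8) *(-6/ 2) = 94276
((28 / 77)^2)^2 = 256 / 14641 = 0.02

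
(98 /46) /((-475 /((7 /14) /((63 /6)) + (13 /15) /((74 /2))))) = -28 /87875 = -0.00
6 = 6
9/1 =9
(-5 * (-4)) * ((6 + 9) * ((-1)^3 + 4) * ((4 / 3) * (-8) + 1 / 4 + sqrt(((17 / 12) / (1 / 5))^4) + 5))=161125 / 4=40281.25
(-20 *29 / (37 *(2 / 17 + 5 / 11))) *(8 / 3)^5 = -3554017280 / 962037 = -3694.26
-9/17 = -0.53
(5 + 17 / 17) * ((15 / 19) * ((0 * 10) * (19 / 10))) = 0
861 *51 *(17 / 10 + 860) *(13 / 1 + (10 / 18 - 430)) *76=-5987838659432 / 5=-1197567731886.40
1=1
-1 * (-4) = 4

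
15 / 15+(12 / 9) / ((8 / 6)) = 2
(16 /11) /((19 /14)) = 224 /209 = 1.07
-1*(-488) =488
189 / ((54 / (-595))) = -4165 / 2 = -2082.50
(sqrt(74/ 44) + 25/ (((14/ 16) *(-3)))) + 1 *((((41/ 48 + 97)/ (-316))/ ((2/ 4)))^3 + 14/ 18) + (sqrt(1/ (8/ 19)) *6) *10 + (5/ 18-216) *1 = -686131432580735/ 3053465468928 + sqrt(814)/ 22 + 15 *sqrt(38) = -130.94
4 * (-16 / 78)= -32 / 39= -0.82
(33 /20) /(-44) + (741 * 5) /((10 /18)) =533517 /80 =6668.96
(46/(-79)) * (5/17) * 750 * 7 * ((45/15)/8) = -905625/2686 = -337.16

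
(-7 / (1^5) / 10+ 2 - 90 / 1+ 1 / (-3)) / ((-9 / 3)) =2671 / 90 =29.68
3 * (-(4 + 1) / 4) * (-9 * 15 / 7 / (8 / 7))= 2025 / 32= 63.28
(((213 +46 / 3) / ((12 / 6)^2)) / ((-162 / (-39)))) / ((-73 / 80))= -89050 / 5913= -15.06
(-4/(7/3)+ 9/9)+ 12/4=16/7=2.29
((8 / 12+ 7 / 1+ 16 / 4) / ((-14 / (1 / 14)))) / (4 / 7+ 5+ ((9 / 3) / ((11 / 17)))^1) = -55 / 9432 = -0.01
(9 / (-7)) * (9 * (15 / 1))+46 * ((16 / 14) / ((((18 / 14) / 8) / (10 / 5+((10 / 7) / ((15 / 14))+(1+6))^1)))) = 606043 / 189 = 3206.58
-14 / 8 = -7 / 4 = -1.75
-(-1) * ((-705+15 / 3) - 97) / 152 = -797 / 152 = -5.24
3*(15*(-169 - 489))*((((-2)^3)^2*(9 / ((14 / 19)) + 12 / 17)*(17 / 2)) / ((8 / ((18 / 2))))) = -234130500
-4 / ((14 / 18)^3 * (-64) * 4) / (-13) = -729 / 285376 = -0.00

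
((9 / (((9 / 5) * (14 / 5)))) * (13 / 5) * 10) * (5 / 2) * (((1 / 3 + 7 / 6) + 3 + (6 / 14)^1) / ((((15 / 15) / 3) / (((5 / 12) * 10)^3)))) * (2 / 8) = 583984375 / 18816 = 31036.58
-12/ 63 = -4/ 21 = -0.19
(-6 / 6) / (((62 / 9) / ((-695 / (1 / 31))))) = 3127.50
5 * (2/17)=10/17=0.59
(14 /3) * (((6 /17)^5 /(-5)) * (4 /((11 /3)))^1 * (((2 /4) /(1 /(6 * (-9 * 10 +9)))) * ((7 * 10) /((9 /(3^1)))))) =493807104 /15618427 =31.62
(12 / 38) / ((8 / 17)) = 0.67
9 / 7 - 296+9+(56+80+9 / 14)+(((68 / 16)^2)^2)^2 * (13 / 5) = 634451993051 / 2293760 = 276599.12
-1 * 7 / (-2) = 7 / 2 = 3.50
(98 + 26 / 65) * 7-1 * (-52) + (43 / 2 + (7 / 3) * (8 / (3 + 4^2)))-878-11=-71659 / 570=-125.72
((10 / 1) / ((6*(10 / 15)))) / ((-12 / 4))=-5 / 6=-0.83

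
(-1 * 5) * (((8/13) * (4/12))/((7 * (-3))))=40/819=0.05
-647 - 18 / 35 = -22663 / 35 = -647.51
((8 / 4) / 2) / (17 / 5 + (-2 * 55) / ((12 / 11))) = -0.01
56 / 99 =0.57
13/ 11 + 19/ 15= 404/ 165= 2.45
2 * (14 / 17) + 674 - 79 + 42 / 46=597.56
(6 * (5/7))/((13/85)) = 2550/91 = 28.02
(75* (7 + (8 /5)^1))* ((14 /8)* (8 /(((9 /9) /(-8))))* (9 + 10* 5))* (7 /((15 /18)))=-35802144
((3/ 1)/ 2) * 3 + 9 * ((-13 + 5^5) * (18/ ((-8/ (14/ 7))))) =-252063/ 2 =-126031.50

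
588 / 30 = 98 / 5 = 19.60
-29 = -29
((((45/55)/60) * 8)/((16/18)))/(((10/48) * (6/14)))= 378/275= 1.37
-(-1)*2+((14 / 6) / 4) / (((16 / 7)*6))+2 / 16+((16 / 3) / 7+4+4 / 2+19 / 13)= 10.39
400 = 400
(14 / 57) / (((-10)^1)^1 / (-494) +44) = 182 / 32619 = 0.01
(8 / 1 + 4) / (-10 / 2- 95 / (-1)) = 0.13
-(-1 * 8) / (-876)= -2 / 219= -0.01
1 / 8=0.12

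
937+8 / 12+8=2837 / 3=945.67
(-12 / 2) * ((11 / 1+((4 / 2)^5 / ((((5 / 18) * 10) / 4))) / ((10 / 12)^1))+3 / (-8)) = -197763 / 500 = -395.53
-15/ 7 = -2.14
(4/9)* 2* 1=8/9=0.89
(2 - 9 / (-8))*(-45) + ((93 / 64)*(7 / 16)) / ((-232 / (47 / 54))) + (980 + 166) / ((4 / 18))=21451132969 / 4276224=5016.37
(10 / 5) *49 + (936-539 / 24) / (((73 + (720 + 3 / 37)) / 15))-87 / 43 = 113.26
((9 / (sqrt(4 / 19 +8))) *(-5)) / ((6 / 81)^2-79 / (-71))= -155277 *sqrt(741) / 300950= -14.05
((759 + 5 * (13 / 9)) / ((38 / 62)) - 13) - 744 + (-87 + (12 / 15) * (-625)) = -16048 / 171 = -93.85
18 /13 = 1.38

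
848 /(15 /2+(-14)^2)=1696 /407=4.17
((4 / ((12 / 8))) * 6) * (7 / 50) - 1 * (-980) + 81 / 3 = 1009.24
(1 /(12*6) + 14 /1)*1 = 1009 /72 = 14.01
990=990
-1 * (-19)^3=6859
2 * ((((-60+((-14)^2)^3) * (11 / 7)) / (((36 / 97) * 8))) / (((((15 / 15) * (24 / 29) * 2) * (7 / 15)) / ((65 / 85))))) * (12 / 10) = 9468785.91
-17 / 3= -5.67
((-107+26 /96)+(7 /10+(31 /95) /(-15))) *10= -805987 /760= -1060.51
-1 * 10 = -10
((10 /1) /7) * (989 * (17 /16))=84065 /56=1501.16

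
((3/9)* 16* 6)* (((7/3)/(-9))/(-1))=224/27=8.30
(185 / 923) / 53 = 185 / 48919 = 0.00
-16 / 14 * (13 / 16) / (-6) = 13 / 84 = 0.15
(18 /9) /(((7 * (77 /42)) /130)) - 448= -427.74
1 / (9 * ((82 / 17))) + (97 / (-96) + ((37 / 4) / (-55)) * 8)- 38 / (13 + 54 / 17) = -15203153 / 3247200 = -4.68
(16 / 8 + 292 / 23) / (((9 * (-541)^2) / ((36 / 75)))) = 1352 / 504874725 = 0.00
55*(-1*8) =-440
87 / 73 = 1.19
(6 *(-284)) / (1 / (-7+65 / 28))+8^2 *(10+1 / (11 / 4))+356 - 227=674871 / 77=8764.56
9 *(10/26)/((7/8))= 360/91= 3.96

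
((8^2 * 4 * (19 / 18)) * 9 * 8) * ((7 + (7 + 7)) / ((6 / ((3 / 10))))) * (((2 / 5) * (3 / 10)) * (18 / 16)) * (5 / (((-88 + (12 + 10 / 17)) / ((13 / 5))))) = -38093328 / 80125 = -475.42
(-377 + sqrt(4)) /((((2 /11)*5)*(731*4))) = -825 /5848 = -0.14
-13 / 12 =-1.08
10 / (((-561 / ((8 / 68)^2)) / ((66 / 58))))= -40 / 142477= -0.00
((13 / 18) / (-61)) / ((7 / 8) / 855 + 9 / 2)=-4940 / 1878007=-0.00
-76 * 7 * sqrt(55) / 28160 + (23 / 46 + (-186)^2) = 69193 / 2 - 133 * sqrt(55) / 7040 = 34596.36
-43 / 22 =-1.95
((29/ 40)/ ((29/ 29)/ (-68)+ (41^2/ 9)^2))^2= 1594644489/ 3692226313087888900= 0.00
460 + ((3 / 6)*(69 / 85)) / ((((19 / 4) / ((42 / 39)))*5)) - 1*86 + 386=79782932 / 104975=760.02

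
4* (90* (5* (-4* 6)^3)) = -24883200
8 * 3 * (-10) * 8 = -1920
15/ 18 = 5/ 6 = 0.83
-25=-25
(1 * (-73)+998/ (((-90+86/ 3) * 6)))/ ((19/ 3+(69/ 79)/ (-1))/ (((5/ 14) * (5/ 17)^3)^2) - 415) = -1289705859375/ 1119354225585304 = -0.00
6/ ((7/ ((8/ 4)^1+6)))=48/ 7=6.86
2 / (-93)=-2 / 93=-0.02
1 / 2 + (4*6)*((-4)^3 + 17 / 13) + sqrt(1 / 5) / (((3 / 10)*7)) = -39107 / 26 + 2*sqrt(5) / 21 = -1503.90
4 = 4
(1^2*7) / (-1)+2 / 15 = -103 / 15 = -6.87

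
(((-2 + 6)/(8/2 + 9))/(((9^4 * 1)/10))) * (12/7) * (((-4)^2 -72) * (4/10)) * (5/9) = -2560/255879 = -0.01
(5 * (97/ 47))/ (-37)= -485/ 1739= -0.28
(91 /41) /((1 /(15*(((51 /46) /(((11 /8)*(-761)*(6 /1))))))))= -0.01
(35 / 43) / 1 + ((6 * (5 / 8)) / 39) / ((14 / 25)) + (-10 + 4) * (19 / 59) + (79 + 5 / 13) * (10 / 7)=207706509 / 1846936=112.46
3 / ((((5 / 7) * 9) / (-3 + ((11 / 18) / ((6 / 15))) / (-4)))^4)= 135054172080961 / 587731230720000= 0.23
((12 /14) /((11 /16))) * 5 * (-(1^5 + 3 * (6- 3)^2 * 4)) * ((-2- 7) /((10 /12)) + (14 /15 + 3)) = 359264 /77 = 4665.77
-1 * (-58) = 58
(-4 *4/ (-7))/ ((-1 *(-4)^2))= -0.14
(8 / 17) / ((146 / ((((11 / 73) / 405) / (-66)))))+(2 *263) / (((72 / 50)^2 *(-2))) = -223368365657 / 1761127920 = -126.83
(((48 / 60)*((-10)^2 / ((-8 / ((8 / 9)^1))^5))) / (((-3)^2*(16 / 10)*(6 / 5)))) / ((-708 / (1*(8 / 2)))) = 125 / 282195171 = 0.00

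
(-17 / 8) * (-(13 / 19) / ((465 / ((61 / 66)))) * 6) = 13481 / 777480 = 0.02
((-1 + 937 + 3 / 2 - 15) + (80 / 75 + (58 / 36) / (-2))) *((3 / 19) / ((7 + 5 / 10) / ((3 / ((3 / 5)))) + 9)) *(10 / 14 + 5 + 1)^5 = 38093517627679 / 201179790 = 189350.62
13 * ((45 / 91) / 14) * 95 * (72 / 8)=38475 / 98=392.60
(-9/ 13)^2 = 81/ 169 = 0.48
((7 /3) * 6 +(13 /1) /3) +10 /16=455 /24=18.96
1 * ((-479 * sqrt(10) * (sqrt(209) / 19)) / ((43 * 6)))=-479 * sqrt(2090) / 4902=-4.47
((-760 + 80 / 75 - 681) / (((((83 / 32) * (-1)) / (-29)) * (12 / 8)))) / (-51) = 40087744 / 190485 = 210.45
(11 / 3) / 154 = 1 / 42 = 0.02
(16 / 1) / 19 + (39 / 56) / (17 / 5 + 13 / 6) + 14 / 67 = 7001193 / 5952548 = 1.18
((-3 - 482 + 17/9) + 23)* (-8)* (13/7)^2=5598632/441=12695.31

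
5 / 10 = 0.50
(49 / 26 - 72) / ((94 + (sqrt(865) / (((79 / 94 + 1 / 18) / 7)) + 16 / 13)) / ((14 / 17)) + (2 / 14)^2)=210069453005804 / 1670135481126369 - 17230908264479 * sqrt(865) / 1670135481126369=-0.18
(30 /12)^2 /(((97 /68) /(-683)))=-290275 /97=-2992.53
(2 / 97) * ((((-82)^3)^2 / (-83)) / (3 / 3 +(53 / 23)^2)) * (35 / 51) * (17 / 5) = -1125736704283072 / 40311357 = -27926043.38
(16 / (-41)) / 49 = -16 / 2009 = -0.01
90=90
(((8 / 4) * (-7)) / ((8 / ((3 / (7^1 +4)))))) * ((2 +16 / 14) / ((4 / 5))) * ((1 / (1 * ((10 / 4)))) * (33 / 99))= -1 / 4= -0.25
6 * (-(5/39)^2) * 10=-500/507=-0.99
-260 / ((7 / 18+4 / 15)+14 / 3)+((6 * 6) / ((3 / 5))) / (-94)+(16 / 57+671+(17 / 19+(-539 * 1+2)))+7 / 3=112949204 / 1283241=88.02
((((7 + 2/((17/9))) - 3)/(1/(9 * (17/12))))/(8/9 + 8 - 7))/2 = 1161/68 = 17.07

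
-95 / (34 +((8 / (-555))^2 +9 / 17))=-497460375 / 180811763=-2.75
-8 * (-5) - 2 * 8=24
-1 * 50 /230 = -5 /23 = -0.22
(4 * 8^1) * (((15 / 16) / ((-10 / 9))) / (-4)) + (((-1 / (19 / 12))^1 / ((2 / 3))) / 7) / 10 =17919 / 2660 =6.74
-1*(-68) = 68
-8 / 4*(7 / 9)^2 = -98 / 81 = -1.21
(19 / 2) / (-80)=-19 / 160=-0.12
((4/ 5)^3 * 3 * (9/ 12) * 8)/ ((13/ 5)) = 1152/ 325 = 3.54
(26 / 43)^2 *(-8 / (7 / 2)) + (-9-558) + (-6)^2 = -6883549 / 12943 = -531.84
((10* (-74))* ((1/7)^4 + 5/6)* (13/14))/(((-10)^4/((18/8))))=-17331873/134456000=-0.13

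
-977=-977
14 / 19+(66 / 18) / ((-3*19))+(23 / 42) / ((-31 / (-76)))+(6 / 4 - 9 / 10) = 485186 / 185535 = 2.62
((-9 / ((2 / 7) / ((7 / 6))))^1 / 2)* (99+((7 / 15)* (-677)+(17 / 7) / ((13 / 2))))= 517307 / 130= 3979.28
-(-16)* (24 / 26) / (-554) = -96 / 3601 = -0.03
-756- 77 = -833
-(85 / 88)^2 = -7225 / 7744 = -0.93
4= 4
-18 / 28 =-9 / 14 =-0.64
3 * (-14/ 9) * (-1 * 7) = 98/ 3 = 32.67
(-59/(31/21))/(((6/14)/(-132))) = 381612/31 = 12310.06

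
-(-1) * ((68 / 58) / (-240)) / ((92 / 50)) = -0.00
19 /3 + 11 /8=185 /24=7.71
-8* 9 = -72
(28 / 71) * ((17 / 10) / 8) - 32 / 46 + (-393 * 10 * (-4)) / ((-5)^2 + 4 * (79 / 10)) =2561420811 / 9242780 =277.13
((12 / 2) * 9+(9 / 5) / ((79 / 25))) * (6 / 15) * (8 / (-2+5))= 58.21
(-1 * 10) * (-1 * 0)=0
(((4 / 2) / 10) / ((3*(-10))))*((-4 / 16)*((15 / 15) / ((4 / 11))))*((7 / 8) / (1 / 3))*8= 77 / 800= 0.10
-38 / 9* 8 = -304 / 9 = -33.78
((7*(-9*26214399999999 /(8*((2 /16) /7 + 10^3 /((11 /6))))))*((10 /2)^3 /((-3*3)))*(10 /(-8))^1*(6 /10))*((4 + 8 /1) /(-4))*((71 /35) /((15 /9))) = 19347406847999261955 /1344044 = 14394920737713.39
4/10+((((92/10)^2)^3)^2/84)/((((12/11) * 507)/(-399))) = -1172520065462280098534/371337890625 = -3157555679.25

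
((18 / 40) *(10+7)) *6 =459 / 10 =45.90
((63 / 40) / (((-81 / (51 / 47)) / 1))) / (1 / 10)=-119 / 564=-0.21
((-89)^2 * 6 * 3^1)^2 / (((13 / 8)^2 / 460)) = 598470630312960 / 169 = 3541246333212.78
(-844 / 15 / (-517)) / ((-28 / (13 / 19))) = -2743 / 1031415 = -0.00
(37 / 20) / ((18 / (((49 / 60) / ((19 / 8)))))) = 1813 / 51300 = 0.04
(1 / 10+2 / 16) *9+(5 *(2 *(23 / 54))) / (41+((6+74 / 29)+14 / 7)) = 29591 / 14040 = 2.11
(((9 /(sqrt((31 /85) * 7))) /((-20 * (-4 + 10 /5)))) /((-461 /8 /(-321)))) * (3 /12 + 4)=49113 * sqrt(18445) /2000740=3.33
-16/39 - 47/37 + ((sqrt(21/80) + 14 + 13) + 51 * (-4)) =-257836/1443 + sqrt(105)/20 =-178.17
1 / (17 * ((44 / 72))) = 18 / 187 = 0.10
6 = 6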